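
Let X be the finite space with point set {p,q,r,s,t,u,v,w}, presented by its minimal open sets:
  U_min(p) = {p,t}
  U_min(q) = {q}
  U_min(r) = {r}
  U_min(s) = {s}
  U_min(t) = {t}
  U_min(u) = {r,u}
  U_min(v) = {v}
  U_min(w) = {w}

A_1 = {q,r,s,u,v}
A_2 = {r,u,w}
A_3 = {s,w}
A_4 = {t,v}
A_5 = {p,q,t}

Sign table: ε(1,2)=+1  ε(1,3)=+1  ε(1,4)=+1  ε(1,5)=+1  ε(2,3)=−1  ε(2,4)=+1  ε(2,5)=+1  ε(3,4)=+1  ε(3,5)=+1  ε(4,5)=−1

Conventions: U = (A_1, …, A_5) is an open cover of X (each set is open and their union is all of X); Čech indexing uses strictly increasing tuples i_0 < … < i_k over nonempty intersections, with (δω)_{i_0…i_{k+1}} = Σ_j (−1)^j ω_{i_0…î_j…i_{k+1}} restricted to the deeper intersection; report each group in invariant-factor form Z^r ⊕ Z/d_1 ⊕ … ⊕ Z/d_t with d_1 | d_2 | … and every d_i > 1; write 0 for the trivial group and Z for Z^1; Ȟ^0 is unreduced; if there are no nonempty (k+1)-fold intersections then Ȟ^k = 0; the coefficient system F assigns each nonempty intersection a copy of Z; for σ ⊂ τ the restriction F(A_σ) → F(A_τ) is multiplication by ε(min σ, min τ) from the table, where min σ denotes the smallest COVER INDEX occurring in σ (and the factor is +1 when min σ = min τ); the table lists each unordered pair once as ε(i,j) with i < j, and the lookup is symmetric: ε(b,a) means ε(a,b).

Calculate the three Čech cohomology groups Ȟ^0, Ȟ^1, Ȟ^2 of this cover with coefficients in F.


Ȟ^0 = 0,  Ȟ^1 = Z ⊕ Z/2,  Ȟ^2 = 0

nerve of the cover:
  A12={r,u} A13={s} A14={v} A15={q} A23={w} A45={t}
C dims 5,6; δ0: rk 5, SNF 1^4·2
Ȟ^0 = (5 − 5) − 0 = 0, so Ȟ^0 ≅ 0
Ȟ^1 = (6 − 0) − 5 = 1 plus torsion [2], so Ȟ^1 ≅ Z ⊕ Z/2
Ȟ^2 = (0 − 0) − 0 = 0, so Ȟ^2 ≅ 0


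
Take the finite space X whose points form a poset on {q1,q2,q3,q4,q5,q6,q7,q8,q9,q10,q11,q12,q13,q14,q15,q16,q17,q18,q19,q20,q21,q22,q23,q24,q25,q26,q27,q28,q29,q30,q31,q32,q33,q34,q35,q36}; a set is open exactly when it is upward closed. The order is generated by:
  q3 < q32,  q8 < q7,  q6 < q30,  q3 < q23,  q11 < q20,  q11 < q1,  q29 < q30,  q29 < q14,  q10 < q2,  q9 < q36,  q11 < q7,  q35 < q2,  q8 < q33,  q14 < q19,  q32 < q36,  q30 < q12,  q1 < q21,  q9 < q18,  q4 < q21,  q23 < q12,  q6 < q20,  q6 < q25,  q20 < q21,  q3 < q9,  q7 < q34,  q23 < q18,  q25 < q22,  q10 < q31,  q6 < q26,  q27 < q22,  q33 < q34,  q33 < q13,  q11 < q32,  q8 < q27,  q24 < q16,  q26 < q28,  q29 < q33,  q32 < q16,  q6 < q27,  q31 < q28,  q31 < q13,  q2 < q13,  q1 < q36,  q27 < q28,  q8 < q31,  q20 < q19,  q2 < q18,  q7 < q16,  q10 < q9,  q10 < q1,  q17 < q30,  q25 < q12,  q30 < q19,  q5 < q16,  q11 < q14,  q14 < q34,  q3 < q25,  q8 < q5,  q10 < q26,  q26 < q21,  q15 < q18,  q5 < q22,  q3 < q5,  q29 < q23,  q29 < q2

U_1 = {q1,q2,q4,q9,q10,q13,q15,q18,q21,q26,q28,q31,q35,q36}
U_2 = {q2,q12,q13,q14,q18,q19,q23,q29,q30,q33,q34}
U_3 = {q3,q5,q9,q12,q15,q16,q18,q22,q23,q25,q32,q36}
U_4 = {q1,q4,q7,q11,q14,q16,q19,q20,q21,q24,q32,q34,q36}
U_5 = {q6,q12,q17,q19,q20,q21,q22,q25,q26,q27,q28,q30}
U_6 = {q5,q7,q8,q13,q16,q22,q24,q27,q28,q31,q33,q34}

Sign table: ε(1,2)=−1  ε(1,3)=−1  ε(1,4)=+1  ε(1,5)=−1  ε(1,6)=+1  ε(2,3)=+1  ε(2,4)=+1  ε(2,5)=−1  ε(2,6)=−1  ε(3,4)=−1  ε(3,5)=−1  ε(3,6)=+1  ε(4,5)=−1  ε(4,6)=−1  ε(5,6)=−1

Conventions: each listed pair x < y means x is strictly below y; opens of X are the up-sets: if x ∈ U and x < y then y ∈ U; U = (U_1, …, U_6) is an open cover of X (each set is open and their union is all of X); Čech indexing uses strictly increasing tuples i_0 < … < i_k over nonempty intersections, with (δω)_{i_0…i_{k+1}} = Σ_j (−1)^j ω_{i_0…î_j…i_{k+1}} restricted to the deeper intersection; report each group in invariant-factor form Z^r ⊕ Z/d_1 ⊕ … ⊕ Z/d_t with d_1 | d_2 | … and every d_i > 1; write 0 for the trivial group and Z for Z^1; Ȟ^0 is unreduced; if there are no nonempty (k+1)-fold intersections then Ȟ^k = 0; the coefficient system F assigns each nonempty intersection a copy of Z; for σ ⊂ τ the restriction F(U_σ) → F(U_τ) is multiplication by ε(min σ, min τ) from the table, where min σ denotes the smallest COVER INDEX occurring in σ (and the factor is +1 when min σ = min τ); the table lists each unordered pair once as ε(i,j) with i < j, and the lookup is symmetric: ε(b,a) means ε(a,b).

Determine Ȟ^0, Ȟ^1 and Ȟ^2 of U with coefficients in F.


Ȟ^0(U;F) ≅ 0,  Ȟ^1(U;F) ≅ Z/2,  Ȟ^2(U;F) ≅ Z

intersection data:
  U12={q2,q13,q18} U13={q9,q15,q18,q36} U14={q1,q4,q21,q36} U15={q21,q26,q28} U16={q13,q28,q31} U23={q12,q18,q23} U24={q14,q19,q34} U25={q12,q19,q30} U26={q13,q33,q34} U34={q16,q32,q36} U35={q12,q22,q25} U36={q5,q16,q22} U45={q19,q20,q21} U46={q7,q16,q24,q34} U56={q22,q27,q28}
  U123={q18} U126={q13} U134={q36} U145={q21} U156={q28} U235={q12} U245={q19} U246={q34} U346={q16} U356={q22}
C dims 6,15,10; δ0: rk 6, SNF 1^5·2; δ1: rk 9, SNF 1^9
Ȟ^0 = (6 − 6) − 0 = 0, so Ȟ^0 ≅ 0
Ȟ^1 = (15 − 9) − 6 = 0 plus torsion [2], so Ȟ^1 ≅ Z/2
Ȟ^2 = (10 − 0) − 9 = 1, so Ȟ^2 ≅ Z


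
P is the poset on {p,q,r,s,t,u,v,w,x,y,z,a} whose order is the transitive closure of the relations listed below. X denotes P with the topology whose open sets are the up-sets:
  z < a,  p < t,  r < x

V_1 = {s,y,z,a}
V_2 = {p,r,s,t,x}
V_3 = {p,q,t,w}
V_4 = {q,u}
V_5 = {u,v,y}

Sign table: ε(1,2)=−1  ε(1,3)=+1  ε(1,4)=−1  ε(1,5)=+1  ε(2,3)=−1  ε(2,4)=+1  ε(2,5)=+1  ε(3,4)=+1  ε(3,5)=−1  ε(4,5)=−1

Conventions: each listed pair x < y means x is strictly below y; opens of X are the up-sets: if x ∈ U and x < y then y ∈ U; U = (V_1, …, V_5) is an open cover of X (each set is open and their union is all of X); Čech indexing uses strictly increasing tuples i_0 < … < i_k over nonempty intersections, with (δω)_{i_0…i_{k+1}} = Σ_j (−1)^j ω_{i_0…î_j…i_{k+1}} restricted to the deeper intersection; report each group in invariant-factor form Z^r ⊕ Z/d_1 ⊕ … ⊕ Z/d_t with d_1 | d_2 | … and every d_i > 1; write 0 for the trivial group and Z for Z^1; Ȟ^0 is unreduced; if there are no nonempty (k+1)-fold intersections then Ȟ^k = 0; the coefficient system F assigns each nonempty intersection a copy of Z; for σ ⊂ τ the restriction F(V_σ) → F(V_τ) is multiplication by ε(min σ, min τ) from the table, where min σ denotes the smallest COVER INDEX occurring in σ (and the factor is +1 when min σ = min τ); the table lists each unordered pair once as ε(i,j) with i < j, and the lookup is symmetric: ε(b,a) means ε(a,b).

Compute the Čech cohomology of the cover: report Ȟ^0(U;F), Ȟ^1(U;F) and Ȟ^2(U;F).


intersection data:
  V12={s} V15={y} V23={p,t} V34={q} V45={u}
C dims 5,5; δ0: rk 5, SNF 1^4·2
Ȟ^0 = (5 − 5) − 0 = 0, so Ȟ^0 ≅ 0
Ȟ^1 = (5 − 0) − 5 = 0 plus torsion [2], so Ȟ^1 ≅ Z/2
Ȟ^2 = (0 − 0) − 0 = 0, so Ȟ^2 ≅ 0

Ȟ^0 ≅ 0, Ȟ^1 ≅ Z/2, Ȟ^2 ≅ 0


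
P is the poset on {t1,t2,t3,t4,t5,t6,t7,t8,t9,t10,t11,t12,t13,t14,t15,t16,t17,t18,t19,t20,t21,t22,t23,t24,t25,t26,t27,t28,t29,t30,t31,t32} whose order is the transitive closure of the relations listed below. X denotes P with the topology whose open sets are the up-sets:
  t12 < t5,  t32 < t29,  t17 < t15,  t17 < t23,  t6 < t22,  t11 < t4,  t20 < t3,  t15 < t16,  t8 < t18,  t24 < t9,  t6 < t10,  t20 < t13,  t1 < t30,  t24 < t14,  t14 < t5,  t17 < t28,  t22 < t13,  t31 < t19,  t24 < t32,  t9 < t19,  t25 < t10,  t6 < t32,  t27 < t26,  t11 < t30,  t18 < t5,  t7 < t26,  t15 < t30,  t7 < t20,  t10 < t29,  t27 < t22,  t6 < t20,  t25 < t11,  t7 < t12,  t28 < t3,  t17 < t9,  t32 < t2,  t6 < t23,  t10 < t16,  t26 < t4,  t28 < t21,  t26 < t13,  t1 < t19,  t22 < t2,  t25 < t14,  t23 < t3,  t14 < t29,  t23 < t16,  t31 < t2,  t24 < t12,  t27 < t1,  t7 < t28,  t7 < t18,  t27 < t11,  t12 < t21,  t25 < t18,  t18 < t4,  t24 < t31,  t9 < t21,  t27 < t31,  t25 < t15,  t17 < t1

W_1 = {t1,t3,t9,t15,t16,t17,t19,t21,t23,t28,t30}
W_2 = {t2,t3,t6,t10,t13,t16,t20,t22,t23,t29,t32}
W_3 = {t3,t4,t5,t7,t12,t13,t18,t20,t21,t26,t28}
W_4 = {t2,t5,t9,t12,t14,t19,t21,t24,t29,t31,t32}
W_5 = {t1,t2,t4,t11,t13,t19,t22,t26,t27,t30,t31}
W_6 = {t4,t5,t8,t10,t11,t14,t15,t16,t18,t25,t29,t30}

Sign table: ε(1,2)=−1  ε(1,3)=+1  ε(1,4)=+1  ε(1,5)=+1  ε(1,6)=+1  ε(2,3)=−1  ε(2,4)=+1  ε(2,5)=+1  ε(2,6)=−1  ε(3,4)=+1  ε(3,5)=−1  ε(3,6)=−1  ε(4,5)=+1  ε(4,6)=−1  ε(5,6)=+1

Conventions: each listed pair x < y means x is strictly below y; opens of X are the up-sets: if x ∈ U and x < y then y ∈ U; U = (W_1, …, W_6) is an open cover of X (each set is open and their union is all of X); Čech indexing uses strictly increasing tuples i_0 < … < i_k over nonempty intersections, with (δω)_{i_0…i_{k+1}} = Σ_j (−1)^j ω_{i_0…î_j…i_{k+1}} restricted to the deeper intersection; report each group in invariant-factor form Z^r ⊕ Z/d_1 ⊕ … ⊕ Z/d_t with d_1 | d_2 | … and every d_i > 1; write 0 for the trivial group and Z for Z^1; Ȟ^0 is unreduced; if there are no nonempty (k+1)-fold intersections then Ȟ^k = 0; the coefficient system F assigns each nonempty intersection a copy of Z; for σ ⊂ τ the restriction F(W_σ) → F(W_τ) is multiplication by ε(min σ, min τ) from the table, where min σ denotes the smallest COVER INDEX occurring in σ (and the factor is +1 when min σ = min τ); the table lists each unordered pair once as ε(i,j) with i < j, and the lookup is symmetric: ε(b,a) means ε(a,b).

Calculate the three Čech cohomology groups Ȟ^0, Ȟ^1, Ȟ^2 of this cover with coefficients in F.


nerve simplices:
  W12={t3,t16,t23} W13={t3,t21,t28} W14={t9,t19,t21} W15={t1,t19,t30} W16={t15,t16,t30} W23={t3,t13,t20} W24={t2,t29,t32} W25={t2,t13,t22} W26={t10,t16,t29} W34={t5,t12,t21} W35={t4,t13,t26} W36={t4,t5,t18} W45={t2,t19,t31} W46={t5,t14,t29} W56={t4,t11,t30}
  W123={t3} W126={t16} W134={t21} W145={t19} W156={t30} W235={t13} W245={t2} W246={t29} W346={t5} W356={t4}
C dims 6,15,10; δ0: rk 6, SNF 1^5·2; δ1: rk 9, SNF 1^9
degree 0: 6−6−0 = 0 → Ȟ^0 ≅ 0
degree 1: 15−9−6 = 0 plus torsion [2] → Ȟ^1 ≅ Z/2
degree 2: 10−0−9 = 1 → Ȟ^2 ≅ Z

Ȟ^0(U;F) ≅ 0, Ȟ^1(U;F) ≅ Z/2, Ȟ^2(U;F) ≅ Z


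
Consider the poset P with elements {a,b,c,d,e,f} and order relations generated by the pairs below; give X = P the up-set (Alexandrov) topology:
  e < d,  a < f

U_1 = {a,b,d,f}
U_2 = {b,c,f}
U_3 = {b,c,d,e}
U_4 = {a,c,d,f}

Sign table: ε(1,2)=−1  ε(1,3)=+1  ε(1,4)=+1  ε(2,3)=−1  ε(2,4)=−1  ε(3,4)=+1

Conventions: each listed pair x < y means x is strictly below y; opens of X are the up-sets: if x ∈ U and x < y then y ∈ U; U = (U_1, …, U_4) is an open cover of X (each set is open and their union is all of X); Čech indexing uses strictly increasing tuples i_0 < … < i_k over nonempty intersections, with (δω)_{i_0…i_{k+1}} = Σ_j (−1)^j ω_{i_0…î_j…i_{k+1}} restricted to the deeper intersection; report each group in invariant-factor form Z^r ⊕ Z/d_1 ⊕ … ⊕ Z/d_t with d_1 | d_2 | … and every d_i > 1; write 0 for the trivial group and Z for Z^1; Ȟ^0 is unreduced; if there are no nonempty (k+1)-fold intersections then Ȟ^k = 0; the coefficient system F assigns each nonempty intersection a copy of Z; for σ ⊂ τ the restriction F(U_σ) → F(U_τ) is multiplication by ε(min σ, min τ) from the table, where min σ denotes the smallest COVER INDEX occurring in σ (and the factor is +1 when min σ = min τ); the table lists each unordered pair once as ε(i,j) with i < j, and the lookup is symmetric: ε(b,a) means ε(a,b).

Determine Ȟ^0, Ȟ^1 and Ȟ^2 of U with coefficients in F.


nonempty intersections:
  U12={b,f} U13={b,d} U14={a,d,f} U23={b,c} U24={c,f} U34={c,d}
  U123={b} U124={f} U134={d} U234={c}
C dims 4,6,4; δ0: rk 3, SNF 1^3; δ1: rk 3, SNF 1^3
Ȟ^0: (4−3)−0=1 ⇒ Z
Ȟ^1: (6−3)−3=0 ⇒ 0
Ȟ^2: (4−0)−3=1 ⇒ Z

Ȟ^0 = Z,  Ȟ^1 = 0,  Ȟ^2 = Z


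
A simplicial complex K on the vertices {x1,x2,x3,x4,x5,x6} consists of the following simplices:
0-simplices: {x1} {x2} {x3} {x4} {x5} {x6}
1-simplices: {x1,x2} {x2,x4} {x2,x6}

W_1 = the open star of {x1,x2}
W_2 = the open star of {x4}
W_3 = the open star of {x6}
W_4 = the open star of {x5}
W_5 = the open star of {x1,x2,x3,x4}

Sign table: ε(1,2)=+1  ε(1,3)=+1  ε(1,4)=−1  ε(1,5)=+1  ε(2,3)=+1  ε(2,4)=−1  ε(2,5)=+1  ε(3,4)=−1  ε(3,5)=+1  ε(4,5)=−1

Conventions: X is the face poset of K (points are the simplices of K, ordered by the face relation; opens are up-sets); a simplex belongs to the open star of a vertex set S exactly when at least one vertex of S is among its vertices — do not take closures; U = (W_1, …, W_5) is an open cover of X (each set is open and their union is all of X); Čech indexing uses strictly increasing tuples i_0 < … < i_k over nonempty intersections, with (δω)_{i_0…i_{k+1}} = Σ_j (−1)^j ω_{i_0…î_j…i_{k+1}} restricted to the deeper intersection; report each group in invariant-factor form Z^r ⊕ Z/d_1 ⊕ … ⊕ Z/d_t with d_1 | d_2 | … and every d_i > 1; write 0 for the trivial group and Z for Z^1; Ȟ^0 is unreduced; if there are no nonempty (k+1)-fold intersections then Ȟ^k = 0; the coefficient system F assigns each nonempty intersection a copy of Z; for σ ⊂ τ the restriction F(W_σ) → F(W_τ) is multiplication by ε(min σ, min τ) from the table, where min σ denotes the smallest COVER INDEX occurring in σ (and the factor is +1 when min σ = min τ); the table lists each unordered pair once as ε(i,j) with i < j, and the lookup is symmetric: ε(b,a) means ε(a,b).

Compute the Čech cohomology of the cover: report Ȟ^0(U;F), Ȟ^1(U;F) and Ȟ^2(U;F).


Ȟ^0(U;F) ≅ Z^2, Ȟ^1(U;F) ≅ 0 and Ȟ^2(U;F) ≅ 0

intersection data:
  W1={{x1},{x2},{x1,x2},{x2,x4},{x2,x6}} W2={{x4},{x2,x4}} W3={{x6},{x2,x6}} W4={{x5}} W5={{x1},{x2},{x3},{x4},{x1,x2},{x2,x4},{x2,x6}}
  W12={{x2,x4}} W13={{x2,x6}} W15={{x1},{x2},{x1,x2},{x2,x4},{x2,x6}} W25={{x4},{x2,x4}} W35={{x2,x6}}
  W125={{x2,x4}} W135={{x2,x6}}
C dims 5,5,2; δ0: rk 3, SNF 1^3; δ1: rk 2, SNF 1^2
Ȟ^0 = (5 − 3) − 0 = 2, so Ȟ^0 ≅ Z^2
Ȟ^1 = (5 − 2) − 3 = 0, so Ȟ^1 ≅ 0
Ȟ^2 = (2 − 0) − 2 = 0, so Ȟ^2 ≅ 0


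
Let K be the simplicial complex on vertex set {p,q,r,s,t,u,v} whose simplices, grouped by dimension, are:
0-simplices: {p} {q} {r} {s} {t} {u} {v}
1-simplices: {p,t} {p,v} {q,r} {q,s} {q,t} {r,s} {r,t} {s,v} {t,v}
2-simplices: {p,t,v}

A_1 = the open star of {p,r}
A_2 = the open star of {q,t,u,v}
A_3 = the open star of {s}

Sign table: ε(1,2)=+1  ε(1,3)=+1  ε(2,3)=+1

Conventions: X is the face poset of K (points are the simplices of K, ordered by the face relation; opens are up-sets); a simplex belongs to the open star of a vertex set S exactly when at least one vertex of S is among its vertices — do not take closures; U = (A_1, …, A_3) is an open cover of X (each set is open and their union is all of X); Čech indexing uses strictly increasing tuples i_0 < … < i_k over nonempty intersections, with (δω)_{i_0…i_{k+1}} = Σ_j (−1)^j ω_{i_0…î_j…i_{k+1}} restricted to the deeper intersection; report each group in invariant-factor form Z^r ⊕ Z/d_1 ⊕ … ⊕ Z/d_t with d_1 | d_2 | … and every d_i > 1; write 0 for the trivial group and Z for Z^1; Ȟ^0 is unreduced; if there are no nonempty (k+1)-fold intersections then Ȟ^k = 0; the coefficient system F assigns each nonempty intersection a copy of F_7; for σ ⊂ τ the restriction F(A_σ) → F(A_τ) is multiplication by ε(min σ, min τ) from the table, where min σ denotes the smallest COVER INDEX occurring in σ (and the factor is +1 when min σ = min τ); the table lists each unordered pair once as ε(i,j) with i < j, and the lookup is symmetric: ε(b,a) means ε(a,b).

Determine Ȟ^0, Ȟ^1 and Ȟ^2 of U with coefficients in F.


nerve simplices:
  A1={{p},{r},{p,t},{p,v},{q,r},{r,s},{r,t},{p,t,v}} A2={{q},{t},{u},{v},{p,t},{p,v},{q,r},{q,s},{q,t},{r,t},{s,v},{t,v},{p,t,v}} A3={{s},{q,s},{r,s},{s,v}}
  A12={{p,t},{p,v},{q,r},{r,t},{p,t,v}} A13={{r,s}} A23={{q,s},{s,v}}
C dims 3,3; δ0: rk_F7 2
degree 0: 3−2−0 = 1 → Ȟ^0 ≅ Z/7
degree 1: 3−0−2 = 1 → Ȟ^1 ≅ Z/7
degree 2: 0−0−0 = 0 → Ȟ^2 ≅ 0

Ȟ^0(U;F) ≅ Z/7; Ȟ^1(U;F) ≅ Z/7; Ȟ^2(U;F) ≅ 0


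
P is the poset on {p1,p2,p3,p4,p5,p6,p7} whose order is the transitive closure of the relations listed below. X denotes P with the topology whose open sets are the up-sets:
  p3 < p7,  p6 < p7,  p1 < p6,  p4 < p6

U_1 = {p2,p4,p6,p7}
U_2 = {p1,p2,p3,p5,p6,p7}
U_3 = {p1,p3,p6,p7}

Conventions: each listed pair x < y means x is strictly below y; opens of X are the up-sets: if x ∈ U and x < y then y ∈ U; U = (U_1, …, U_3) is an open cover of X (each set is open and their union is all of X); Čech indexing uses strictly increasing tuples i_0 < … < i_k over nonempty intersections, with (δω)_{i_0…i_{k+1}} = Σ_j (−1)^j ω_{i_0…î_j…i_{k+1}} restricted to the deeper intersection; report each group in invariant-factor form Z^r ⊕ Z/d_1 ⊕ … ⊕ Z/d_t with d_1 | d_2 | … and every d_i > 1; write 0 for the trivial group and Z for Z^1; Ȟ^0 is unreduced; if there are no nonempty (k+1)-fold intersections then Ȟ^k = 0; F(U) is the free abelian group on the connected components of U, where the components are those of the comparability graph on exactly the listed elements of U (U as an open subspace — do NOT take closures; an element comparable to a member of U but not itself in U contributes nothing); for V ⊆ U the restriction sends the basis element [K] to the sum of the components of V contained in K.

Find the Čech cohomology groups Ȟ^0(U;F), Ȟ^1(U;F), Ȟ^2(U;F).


Ȟ^0 = Z^3, Ȟ^1 = 0, Ȟ^2 = 0

nerve of the cover:
  U12={p2,p6,p7} U13={p6,p7} U23={p1,p3,p6,p7}
  U123={p6,p7}
components per intersection:
  U1: {p2} {p4,p6,p7}
  U2: {p1,p3,p6,p7} {p2} {p5}
  U3: {p1,p3,p6,p7}
  U12: {p2} {p6,p7}
  U13: {p6,p7}
  U23: {p1,p3,p6,p7}
  U123: {p6,p7}
C dims 6,4,1; δ0: rk 3, SNF 1^3; δ1: rk 1, SNF 1^1
Ȟ^0 = (6 − 3) − 0 = 3, so Ȟ^0 ≅ Z^3
Ȟ^1 = (4 − 1) − 3 = 0, so Ȟ^1 ≅ 0
Ȟ^2 = (1 − 0) − 1 = 0, so Ȟ^2 ≅ 0


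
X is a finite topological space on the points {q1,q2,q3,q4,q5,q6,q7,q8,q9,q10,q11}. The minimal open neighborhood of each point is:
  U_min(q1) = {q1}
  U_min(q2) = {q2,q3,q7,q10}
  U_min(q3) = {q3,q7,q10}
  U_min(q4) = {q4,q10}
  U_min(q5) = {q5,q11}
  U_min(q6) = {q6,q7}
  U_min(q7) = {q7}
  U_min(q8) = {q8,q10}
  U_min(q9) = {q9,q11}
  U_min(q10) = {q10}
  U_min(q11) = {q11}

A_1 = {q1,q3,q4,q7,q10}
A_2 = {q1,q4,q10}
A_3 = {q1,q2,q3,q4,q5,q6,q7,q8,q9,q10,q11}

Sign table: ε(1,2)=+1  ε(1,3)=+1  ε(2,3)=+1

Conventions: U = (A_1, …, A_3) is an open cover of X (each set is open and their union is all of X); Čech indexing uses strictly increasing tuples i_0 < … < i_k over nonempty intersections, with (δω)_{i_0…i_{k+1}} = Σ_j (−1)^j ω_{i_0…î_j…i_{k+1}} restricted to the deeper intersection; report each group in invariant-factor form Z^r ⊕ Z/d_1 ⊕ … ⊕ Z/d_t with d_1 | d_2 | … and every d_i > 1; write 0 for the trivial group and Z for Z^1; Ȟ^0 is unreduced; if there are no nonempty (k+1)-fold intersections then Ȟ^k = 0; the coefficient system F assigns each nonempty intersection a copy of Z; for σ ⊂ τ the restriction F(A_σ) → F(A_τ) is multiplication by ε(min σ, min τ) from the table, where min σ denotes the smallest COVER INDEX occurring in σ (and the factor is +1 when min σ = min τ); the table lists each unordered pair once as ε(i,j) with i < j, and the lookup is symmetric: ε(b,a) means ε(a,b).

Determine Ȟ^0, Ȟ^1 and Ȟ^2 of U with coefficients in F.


Ȟ^0 ≅ Z; Ȟ^1 ≅ 0; Ȟ^2 ≅ 0

nerve simplices:
  A12={q1,q4,q10} A13={q1,q3,q4,q7,q10} A23={q1,q4,q10}
  A123={q1,q4,q10}
C dims 3,3,1; δ0: rk 2, SNF 1^2; δ1: rk 1, SNF 1^1
degree 0: 3−2−0 = 1 → Ȟ^0 ≅ Z
degree 1: 3−1−2 = 0 → Ȟ^1 ≅ 0
degree 2: 1−0−1 = 0 → Ȟ^2 ≅ 0


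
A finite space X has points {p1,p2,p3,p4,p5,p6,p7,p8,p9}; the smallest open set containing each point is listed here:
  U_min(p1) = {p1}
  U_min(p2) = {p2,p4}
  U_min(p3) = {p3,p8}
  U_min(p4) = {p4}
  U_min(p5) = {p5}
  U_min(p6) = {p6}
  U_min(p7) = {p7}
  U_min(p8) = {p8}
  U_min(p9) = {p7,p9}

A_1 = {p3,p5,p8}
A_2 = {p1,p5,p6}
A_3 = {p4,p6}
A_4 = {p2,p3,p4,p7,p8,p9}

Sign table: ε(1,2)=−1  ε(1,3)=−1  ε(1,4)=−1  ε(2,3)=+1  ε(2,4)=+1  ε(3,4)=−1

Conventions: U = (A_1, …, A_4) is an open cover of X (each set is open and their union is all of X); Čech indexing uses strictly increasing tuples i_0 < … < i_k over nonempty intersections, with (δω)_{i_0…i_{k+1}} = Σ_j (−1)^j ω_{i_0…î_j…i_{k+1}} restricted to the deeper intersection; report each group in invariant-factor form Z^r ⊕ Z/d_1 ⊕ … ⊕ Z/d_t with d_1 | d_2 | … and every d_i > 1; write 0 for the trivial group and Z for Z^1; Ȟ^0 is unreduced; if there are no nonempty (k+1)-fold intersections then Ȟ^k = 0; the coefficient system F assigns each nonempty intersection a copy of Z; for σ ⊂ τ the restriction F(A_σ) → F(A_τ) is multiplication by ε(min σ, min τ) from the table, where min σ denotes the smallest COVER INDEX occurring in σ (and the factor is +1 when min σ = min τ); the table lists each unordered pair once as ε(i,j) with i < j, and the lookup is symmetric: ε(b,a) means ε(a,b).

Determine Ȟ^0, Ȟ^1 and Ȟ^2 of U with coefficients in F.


Ȟ^0 = 0,  Ȟ^1 = Z/2,  Ȟ^2 = 0

cover nerve:
  A12={p5} A14={p3,p8} A23={p6} A34={p4}
C dims 4,4; δ0: rk 4, SNF 1^3·2
Ȟ^0: (4−4)−0=0 ⇒ 0
Ȟ^1: (4−0)−4=0 plus torsion [2] ⇒ Z/2
Ȟ^2: (0−0)−0=0 ⇒ 0


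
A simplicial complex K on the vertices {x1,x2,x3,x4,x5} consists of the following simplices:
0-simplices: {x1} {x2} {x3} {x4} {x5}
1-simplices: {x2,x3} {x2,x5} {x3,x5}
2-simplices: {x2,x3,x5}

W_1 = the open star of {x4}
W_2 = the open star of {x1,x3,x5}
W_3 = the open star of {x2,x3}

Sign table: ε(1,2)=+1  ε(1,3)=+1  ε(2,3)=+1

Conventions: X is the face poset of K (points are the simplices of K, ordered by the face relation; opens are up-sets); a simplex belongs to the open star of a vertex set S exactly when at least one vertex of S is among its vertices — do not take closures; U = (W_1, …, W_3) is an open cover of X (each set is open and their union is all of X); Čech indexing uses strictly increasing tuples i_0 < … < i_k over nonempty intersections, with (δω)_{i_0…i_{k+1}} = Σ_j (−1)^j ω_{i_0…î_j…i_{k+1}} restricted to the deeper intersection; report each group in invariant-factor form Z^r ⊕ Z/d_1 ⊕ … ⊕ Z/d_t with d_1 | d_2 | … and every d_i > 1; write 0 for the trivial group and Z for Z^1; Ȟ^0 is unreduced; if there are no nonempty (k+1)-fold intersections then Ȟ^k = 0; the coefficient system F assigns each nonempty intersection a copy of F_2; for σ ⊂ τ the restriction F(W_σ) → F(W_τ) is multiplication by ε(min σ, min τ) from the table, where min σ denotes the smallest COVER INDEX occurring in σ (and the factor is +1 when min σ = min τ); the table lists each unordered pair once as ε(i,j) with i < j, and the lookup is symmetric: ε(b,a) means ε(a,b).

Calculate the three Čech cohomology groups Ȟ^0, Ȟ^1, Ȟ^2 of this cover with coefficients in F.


nerve simplices:
  W1={{x4}} W2={{x1},{x3},{x5},{x2,x3},{x2,x5},{x3,x5},{x2,x3,x5}} W3={{x2},{x3},{x2,x3},{x2,x5},{x3,x5},{x2,x3,x5}}
  W23={{x3},{x2,x3},{x2,x5},{x3,x5},{x2,x3,x5}}
C dims 3,1; δ0: rk_F2 1
degree 0: 3−1−0 = 2 → Ȟ^0 ≅ Z/2 ⊕ Z/2
degree 1: 1−0−1 = 0 → Ȟ^1 ≅ 0
degree 2: 0−0−0 = 0 → Ȟ^2 ≅ 0

Ȟ^0 ≅ Z/2 ⊕ Z/2, Ȟ^1 ≅ 0, Ȟ^2 ≅ 0


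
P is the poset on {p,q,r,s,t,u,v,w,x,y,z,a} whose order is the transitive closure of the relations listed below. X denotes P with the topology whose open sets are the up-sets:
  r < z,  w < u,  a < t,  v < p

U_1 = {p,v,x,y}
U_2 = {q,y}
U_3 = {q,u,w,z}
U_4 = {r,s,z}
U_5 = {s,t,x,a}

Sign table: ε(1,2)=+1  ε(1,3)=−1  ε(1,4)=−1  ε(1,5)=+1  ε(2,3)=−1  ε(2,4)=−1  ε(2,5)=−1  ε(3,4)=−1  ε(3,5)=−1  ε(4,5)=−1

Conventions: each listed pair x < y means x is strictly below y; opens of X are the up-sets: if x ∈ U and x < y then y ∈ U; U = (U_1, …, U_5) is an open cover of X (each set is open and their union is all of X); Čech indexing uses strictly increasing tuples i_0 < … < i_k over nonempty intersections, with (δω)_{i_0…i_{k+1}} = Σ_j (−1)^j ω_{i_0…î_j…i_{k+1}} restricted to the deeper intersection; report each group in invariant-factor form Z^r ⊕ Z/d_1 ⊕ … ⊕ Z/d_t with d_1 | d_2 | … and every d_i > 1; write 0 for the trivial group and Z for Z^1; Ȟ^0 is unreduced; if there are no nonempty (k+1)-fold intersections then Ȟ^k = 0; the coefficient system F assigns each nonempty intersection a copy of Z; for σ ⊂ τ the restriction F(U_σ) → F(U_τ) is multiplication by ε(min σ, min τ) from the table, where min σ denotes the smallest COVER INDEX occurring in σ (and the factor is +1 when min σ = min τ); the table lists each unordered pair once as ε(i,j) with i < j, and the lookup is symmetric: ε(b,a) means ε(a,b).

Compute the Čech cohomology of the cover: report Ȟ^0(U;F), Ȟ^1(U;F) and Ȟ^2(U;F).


Ȟ^0(U;F) ≅ 0,  Ȟ^1(U;F) ≅ Z/2,  Ȟ^2(U;F) ≅ 0

nonempty intersections:
  U12={y} U15={x} U23={q} U34={z} U45={s}
C dims 5,5; δ0: rk 5, SNF 1^4·2
Ȟ^0: (5−5)−0=0 ⇒ 0
Ȟ^1: (5−0)−5=0 plus torsion [2] ⇒ Z/2
Ȟ^2: (0−0)−0=0 ⇒ 0


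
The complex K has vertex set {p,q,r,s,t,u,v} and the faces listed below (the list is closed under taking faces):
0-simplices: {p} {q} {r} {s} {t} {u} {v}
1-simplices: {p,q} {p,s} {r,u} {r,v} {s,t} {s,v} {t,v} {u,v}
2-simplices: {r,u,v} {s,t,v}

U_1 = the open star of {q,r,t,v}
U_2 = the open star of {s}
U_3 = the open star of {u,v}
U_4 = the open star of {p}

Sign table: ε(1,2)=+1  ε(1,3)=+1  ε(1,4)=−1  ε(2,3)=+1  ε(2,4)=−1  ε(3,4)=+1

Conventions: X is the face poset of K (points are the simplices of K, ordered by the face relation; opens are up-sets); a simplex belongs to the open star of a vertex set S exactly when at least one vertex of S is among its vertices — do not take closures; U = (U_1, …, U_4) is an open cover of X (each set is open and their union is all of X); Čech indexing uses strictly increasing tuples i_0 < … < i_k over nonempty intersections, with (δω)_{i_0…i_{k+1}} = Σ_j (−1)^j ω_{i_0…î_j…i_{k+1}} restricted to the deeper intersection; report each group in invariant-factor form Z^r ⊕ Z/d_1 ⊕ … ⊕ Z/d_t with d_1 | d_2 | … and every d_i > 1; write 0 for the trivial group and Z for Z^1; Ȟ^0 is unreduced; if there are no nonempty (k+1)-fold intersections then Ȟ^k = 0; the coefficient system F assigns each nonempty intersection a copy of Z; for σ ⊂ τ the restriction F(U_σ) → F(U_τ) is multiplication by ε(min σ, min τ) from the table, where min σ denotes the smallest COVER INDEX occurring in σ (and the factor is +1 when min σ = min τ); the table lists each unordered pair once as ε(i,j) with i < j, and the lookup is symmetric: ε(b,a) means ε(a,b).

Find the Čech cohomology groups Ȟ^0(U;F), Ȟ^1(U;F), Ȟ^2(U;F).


Ȟ^0(U;F) ≅ Z,  Ȟ^1(U;F) ≅ Z,  Ȟ^2(U;F) ≅ 0

nerve of the cover:
  U1={{q},{r},{t},{v},{p,q},{r,u},{r,v},{s,t},{s,v},{t,v},{u,v},{r,u,v},{s,t,v}} U2={{s},{p,s},{s,t},{s,v},{s,t,v}} U3={{u},{v},{r,u},{r,v},{s,v},{t,v},{u,v},{r,u,v},{s,t,v}} U4={{p},{p,q},{p,s}}
  U12={{s,t},{s,v},{s,t,v}} U13={{v},{r,u},{r,v},{s,v},{t,v},{u,v},{r,u,v},{s,t,v}} U14={{p,q}} U23={{s,v},{s,t,v}} U24={{p,s}}
  U123={{s,v},{s,t,v}}
C dims 4,5,1; δ0: rk 3, SNF 1^3; δ1: rk 1, SNF 1^1
Ȟ^0 = (4 − 3) − 0 = 1, so Ȟ^0 ≅ Z
Ȟ^1 = (5 − 1) − 3 = 1, so Ȟ^1 ≅ Z
Ȟ^2 = (1 − 0) − 1 = 0, so Ȟ^2 ≅ 0


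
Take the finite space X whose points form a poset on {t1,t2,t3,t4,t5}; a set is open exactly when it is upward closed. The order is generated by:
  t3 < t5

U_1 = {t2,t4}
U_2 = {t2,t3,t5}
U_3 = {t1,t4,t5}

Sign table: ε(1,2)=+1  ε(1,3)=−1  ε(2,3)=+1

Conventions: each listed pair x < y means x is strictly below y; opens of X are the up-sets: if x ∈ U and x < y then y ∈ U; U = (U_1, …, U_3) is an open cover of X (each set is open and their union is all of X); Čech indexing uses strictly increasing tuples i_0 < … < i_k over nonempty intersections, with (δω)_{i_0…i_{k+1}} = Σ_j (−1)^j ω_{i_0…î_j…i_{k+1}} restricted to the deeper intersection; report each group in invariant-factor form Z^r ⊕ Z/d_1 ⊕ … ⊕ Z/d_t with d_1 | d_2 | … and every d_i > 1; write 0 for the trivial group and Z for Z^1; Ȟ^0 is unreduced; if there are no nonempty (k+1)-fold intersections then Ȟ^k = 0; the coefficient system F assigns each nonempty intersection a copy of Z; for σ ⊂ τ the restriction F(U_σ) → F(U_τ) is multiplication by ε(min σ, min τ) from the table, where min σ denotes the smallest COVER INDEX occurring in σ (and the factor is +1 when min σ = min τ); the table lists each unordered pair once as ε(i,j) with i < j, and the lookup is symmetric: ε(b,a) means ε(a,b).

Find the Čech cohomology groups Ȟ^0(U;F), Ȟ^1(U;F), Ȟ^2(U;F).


Ȟ^0(U;F) ≅ 0, Ȟ^1(U;F) ≅ Z/2 and Ȟ^2(U;F) ≅ 0

nonempty overlaps:
  U12={t2} U13={t4} U23={t5}
C dims 3,3; δ0: rk 3, SNF 1^2·2
degree 0: 3−3−0 = 0 → Ȟ^0 ≅ 0
degree 1: 3−0−3 = 0 plus torsion [2] → Ȟ^1 ≅ Z/2
degree 2: 0−0−0 = 0 → Ȟ^2 ≅ 0


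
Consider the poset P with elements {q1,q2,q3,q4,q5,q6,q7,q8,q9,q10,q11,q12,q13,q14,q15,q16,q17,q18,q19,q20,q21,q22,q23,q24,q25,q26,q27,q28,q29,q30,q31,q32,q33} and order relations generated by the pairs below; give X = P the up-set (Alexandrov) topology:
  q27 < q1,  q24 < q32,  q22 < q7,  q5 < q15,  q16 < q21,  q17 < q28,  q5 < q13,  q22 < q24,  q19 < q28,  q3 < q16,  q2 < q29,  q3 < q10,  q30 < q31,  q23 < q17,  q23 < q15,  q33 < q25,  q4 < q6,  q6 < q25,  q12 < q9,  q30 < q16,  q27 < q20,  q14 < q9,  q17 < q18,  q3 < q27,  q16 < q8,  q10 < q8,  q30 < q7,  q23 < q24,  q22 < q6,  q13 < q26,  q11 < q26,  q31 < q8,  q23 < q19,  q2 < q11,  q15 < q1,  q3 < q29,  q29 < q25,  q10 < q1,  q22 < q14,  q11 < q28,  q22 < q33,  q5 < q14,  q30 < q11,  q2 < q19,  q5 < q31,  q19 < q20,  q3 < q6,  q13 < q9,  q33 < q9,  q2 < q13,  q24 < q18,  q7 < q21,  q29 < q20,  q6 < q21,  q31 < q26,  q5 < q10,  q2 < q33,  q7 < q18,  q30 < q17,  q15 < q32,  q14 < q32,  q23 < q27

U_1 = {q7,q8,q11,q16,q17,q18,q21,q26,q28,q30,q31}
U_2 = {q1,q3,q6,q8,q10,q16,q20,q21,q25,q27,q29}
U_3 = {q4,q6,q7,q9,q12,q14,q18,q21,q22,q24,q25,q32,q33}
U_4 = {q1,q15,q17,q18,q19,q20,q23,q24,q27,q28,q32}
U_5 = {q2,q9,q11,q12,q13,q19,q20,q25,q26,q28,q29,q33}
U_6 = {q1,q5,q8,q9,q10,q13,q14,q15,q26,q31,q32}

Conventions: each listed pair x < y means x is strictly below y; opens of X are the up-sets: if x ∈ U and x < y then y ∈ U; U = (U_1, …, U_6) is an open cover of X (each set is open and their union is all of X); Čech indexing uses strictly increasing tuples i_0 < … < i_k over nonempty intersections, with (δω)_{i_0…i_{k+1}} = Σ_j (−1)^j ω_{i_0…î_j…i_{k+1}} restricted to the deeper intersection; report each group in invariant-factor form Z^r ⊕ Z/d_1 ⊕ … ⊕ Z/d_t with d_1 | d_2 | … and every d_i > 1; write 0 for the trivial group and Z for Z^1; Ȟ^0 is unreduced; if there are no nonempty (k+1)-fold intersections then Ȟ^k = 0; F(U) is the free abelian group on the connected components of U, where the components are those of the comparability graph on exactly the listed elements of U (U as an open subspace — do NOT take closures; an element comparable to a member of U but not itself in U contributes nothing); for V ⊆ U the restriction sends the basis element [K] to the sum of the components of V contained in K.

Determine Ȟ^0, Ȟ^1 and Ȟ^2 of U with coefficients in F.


Ȟ^0 ≅ Z, Ȟ^1 ≅ 0, Ȟ^2 ≅ Z/2

cover nerve:
  U12={q8,q16,q21} U13={q7,q18,q21} U14={q17,q18,q28} U15={q11,q26,q28} U16={q8,q26,q31} U23={q6,q21,q25} U24={q1,q20,q27} U25={q20,q25,q29} U26={q1,q8,q10} U34={q18,q24,q32} U35={q9,q12,q25,q33} U36={q9,q14,q32} U45={q19,q20,q28} U46={q1,q15,q32} U56={q9,q13,q26}
  U123={q21} U126={q8} U134={q18} U145={q28} U156={q26} U235={q25} U245={q20} U246={q1} U346={q32} U356={q9}
components per intersection:
  U1: {q7,q8,q11,q16,q17,q18,q21,q26,q28,q30,q31}
  U2: {q1,q3,q6,q8,q10,q16,q20,q21,q25,q27,q29}
  U3: {q4,q6,q7,q9,q12,q14,q18,q21,q22,q24,q25,q32,q33}
  U4: {q1,q15,q17,q18,q19,q20,q23,q24,q27,q28,q32}
  U5: {q2,q9,q11,q12,q13,q19,q20,q25,q26,q28,q29,q33}
  U6: {q1,q5,q8,q9,q10,q13,q14,q15,q26,q31,q32}
  U12: {q8,q16,q21}
  U13: {q7,q18,q21}
  U14: {q17,q18,q28}
  U15: {q11,q26,q28}
  U16: {q8,q26,q31}
  U23: {q6,q21,q25}
  U24: {q1,q20,q27}
  U25: {q20,q25,q29}
  U26: {q1,q8,q10}
  U34: {q18,q24,q32}
  U35: {q9,q12,q25,q33}
  U36: {q9,q14,q32}
  U45: {q19,q20,q28}
  U46: {q1,q15,q32}
  U56: {q9,q13,q26}
  U123: {q21}
  U126: {q8}
  U134: {q18}
  U145: {q28}
  U156: {q26}
  U235: {q25}
  U245: {q20}
  U246: {q1}
  U346: {q32}
  U356: {q9}
C dims 6,15,10; δ0: rk 5, SNF 1^5; δ1: rk 10, SNF 1^9·2
Ȟ^0: (6−5)−0=1 ⇒ Z
Ȟ^1: (15−10)−5=0 ⇒ 0
Ȟ^2: (10−0)−10=0 plus torsion [2] ⇒ Z/2


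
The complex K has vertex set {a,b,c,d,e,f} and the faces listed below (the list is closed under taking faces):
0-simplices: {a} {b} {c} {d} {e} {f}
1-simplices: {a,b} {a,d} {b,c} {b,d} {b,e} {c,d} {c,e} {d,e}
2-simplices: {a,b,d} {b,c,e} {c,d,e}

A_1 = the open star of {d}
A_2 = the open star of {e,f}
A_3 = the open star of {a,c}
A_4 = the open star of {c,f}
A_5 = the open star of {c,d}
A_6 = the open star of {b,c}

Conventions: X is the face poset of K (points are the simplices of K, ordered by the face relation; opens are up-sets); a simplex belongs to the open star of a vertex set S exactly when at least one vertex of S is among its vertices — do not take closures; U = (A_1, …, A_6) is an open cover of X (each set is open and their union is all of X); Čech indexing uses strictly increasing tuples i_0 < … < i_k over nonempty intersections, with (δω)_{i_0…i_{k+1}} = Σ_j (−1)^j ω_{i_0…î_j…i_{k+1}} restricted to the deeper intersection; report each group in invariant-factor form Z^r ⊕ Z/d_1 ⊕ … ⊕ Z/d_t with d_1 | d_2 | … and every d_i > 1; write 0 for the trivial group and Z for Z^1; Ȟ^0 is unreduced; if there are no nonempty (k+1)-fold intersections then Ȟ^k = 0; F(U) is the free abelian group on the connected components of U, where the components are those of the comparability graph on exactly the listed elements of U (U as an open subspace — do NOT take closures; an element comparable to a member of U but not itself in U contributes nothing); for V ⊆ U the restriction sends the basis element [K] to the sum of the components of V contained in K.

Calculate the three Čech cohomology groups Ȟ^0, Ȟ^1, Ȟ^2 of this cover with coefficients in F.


Ȟ^0 = Z^2,  Ȟ^1 = Z,  Ȟ^2 = 0

nonempty intersections:
  A1={{d},{a,d},{b,d},{c,d},{d,e},{a,b,d},{c,d,e}} A2={{e},{f},{b,e},{c,e},{d,e},{b,c,e},{c,d,e}} A3={{a},{c},{a,b},{a,d},{b,c},{c,d},{c,e},{a,b,d},{b,c,e},{c,d,e}} A4={{c},{f},{b,c},{c,d},{c,e},{b,c,e},{c,d,e}} A5={{c},{d},{a,d},{b,c},{b,d},{c,d},{c,e},{d,e},{a,b,d},{b,c,e},{c,d,e}} A6={{b},{c},{a,b},{b,c},{b,d},{b,e},{c,d},{c,e},{a,b,d},{b,c,e},{c,d,e}}
  A12={{d,e},{c,d,e}} A13={{a,d},{c,d},{a,b,d},{c,d,e}} A14={{c,d},{c,d,e}} A15={{d},{a,d},{b,d},{c,d},{d,e},{a,b,d},{c,d,e}} A16={{b,d},{c,d},{a,b,d},{c,d,e}} A23={{c,e},{b,c,e},{c,d,e}} A24={{f},{c,e},{b,c,e},{c,d,e}} A25={{c,e},{d,e},{b,c,e},{c,d,e}} A26={{b,e},{c,e},{b,c,e},{c,d,e}} A34={{c},{b,c},{c,d},{c,e},{b,c,e},{c,d,e}} A35={{c},{a,d},{b,c},{c,d},{c,e},{a,b,d},{b,c,e},{c,d,e}} A36={{c},{a,b},{b,c},{c,d},{c,e},{a,b,d},{b,c,e},{c,d,e}} A45={{c},{b,c},{c,d},{c,e},{b,c,e},{c,d,e}} A46={{c},{b,c},{c,d},{c,e},{b,c,e},{c,d,e}} A56={{c},{b,c},{b,d},{c,d},{c,e},{a,b,d},{b,c,e},{c,d,e}}
  A123={{c,d,e}} A124={{c,d,e}} A125={{d,e},{c,d,e}} A126={{c,d,e}} A134={{c,d},{c,d,e}} A135={{a,d},{c,d},{a,b,d},{c,d,e}} A136={{c,d},{a,b,d},{c,d,e}} A145={{c,d},{c,d,e}} A146={{c,d},{c,d,e}} A156={{b,d},{c,d},{a,b,d},{c,d,e}} A234={{c,e},{b,c,e},{c,d,e}} A235={{c,e},{b,c,e},{c,d,e}} A236={{c,e},{b,c,e},{c,d,e}} A245={{c,e},{b,c,e},{c,d,e}} A246={{c,e},{b,c,e},{c,d,e}} A256={{c,e},{b,c,e},{c,d,e}} A345={{c},{b,c},{c,d},{c,e},{b,c,e},{c,d,e}} A346={{c},{b,c},{c,d},{c,e},{b,c,e},{c,d,e}} A356={{c},{b,c},{c,d},{c,e},{a,b,d},{b,c,e},{c,d,e}} A456={{c},{b,c},{c,d},{c,e},{b,c,e},{c,d,e}}
  A1234={{c,d,e}} A1235={{c,d,e}} A1236={{c,d,e}} A1245={{c,d,e}} A1246={{c,d,e}} A1256={{c,d,e}} A1345={{c,d},{c,d,e}} A1346={{c,d},{c,d,e}} A1356={{c,d},{a,b,d},{c,d,e}} A1456={{c,d},{c,d,e}} A2345={{c,e},{b,c,e},{c,d,e}} A2346={{c,e},{b,c,e},{c,d,e}} A2356={{c,e},{b,c,e},{c,d,e}} A2456={{c,e},{b,c,e},{c,d,e}} A3456={{c},{b,c},{c,d},{c,e},{b,c,e},{c,d,e}}
  A12345={{c,d,e}} A12346={{c,d,e}} A12356={{c,d,e}} A12456={{c,d,e}} A13456={{c,d},{c,d,e}} A23456={{c,e},{b,c,e},{c,d,e}}
  A123456={{c,d,e}}
components per intersection:
  A1: {{d},{a,d},{b,d},{c,d},{d,e},{a,b,d},{c,d,e}}
  A2: {{e},{b,e},{c,e},{d,e},{b,c,e},{c,d,e}} {{f}}
  A3: {{a},{a,b},{a,d},{a,b,d}} {{c},{b,c},{c,d},{c,e},{b,c,e},{c,d,e}}
  A4: {{c},{b,c},{c,d},{c,e},{b,c,e},{c,d,e}} {{f}}
  A5: {{c},{d},{a,d},{b,c},{b,d},{c,d},{c,e},{d,e},{a,b,d},{b,c,e},{c,d,e}}
  A6: {{b},{c},{a,b},{b,c},{b,d},{b,e},{c,d},{c,e},{a,b,d},{b,c,e},{c,d,e}}
  A12: {{d,e},{c,d,e}}
  A13: {{a,d},{a,b,d}} {{c,d},{c,d,e}}
  A14: {{c,d},{c,d,e}}
  A15: {{d},{a,d},{b,d},{c,d},{d,e},{a,b,d},{c,d,e}}
  A16: {{b,d},{a,b,d}} {{c,d},{c,d,e}}
  A23: {{c,e},{b,c,e},{c,d,e}}
  A24: {{f}} {{c,e},{b,c,e},{c,d,e}}
  A25: {{c,e},{d,e},{b,c,e},{c,d,e}}
  A26: {{b,e},{c,e},{b,c,e},{c,d,e}}
  A34: {{c},{b,c},{c,d},{c,e},{b,c,e},{c,d,e}}
  A35: {{c},{b,c},{c,d},{c,e},{b,c,e},{c,d,e}} {{a,d},{a,b,d}}
  A36: {{c},{b,c},{c,d},{c,e},{b,c,e},{c,d,e}} {{a,b},{a,b,d}}
  A45: {{c},{b,c},{c,d},{c,e},{b,c,e},{c,d,e}}
  A46: {{c},{b,c},{c,d},{c,e},{b,c,e},{c,d,e}}
  A56: {{c},{b,c},{c,d},{c,e},{b,c,e},{c,d,e}} {{b,d},{a,b,d}}
  A123: {{c,d,e}}
  A124: {{c,d,e}}
  A125: {{d,e},{c,d,e}}
  A126: {{c,d,e}}
  A134: {{c,d},{c,d,e}}
  A135: {{a,d},{a,b,d}} {{c,d},{c,d,e}}
  A136: {{c,d},{c,d,e}} {{a,b,d}}
  A145: {{c,d},{c,d,e}}
  A146: {{c,d},{c,d,e}}
  A156: {{b,d},{a,b,d}} {{c,d},{c,d,e}}
  A234: {{c,e},{b,c,e},{c,d,e}}
  A235: {{c,e},{b,c,e},{c,d,e}}
  A236: {{c,e},{b,c,e},{c,d,e}}
  A245: {{c,e},{b,c,e},{c,d,e}}
  A246: {{c,e},{b,c,e},{c,d,e}}
  A256: {{c,e},{b,c,e},{c,d,e}}
  A345: {{c},{b,c},{c,d},{c,e},{b,c,e},{c,d,e}}
  A346: {{c},{b,c},{c,d},{c,e},{b,c,e},{c,d,e}}
  A356: {{c},{b,c},{c,d},{c,e},{b,c,e},{c,d,e}} {{a,b,d}}
  A456: {{c},{b,c},{c,d},{c,e},{b,c,e},{c,d,e}}
  A1234: {{c,d,e}}
  A1235: {{c,d,e}}
  A1236: {{c,d,e}}
  A1245: {{c,d,e}}
  A1246: {{c,d,e}}
  A1256: {{c,d,e}}
  A1345: {{c,d},{c,d,e}}
  A1346: {{c,d},{c,d,e}}
  A1356: {{c,d},{c,d,e}} {{a,b,d}}
  A1456: {{c,d},{c,d,e}}
  A2345: {{c,e},{b,c,e},{c,d,e}}
  A2346: {{c,e},{b,c,e},{c,d,e}}
  A2356: {{c,e},{b,c,e},{c,d,e}}
  A2456: {{c,e},{b,c,e},{c,d,e}}
  A3456: {{c},{b,c},{c,d},{c,e},{b,c,e},{c,d,e}}
  A12345: {{c,d,e}}
  A12346: {{c,d,e}}
  A12356: {{c,d,e}}
  A12456: {{c,d,e}}
  A13456: {{c,d},{c,d,e}}
  A23456: {{c,e},{b,c,e},{c,d,e}}
  A123456: {{c,d,e}}
C dims 9,21,24,16; δ0: rk 7, SNF 1^7; δ1: rk 13, SNF 1^13; δ2: rk 11, SNF 1^11
Ȟ^0: (9−7)−0=2 ⇒ Z^2
Ȟ^1: (21−13)−7=1 ⇒ Z
Ȟ^2: (24−11)−13=0 ⇒ 0


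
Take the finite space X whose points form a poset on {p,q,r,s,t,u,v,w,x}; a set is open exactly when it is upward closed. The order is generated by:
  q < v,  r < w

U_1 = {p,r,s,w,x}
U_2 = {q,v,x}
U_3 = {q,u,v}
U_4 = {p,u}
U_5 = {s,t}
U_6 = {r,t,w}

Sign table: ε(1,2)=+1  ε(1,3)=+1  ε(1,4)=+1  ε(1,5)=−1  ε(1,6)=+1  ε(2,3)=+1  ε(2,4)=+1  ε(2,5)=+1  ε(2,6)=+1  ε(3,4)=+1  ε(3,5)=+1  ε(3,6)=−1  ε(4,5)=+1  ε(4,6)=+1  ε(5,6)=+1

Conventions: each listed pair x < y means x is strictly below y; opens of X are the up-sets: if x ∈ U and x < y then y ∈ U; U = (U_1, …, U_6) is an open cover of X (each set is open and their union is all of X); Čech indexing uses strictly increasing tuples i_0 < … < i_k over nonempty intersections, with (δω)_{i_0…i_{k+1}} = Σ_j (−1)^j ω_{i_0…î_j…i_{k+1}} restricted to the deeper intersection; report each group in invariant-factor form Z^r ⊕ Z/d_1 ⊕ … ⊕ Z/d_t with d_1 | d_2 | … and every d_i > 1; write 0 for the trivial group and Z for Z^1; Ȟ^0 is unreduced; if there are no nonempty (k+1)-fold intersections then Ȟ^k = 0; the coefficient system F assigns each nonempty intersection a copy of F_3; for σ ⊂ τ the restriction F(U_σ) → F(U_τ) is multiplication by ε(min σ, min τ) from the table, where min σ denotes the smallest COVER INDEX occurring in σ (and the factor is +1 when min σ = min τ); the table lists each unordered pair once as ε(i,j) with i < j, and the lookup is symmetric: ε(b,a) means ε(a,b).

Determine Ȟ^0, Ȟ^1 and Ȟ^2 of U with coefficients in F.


Ȟ^0 ≅ 0; Ȟ^1 ≅ Z/3; Ȟ^2 ≅ 0

intersection data:
  U12={x} U14={p} U15={s} U16={r,w} U23={q,v} U34={u} U56={t}
C dims 6,7; δ0: rk_F3 6
Ȟ^0 = (6 − 6) − 0 = 0, so Ȟ^0 ≅ 0
Ȟ^1 = (7 − 0) − 6 = 1, so Ȟ^1 ≅ Z/3
Ȟ^2 = (0 − 0) − 0 = 0, so Ȟ^2 ≅ 0
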